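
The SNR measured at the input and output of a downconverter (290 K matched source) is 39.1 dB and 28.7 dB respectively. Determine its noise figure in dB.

10.4 dB

NF (dB) = SNR_in(dB) − SNR_out(dB) when the source is at T₀
NF = 39.1 − 28.7 = 10.4 dB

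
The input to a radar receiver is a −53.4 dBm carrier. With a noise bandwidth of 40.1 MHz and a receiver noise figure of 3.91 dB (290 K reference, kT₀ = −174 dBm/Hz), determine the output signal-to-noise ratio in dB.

Noise floor: N = −174 + 10 log₁₀(B) + NF
10 log₁₀(4.01×10⁷) = 76.03 dB
N = −174 + 76.03 + 3.91 = −94.06 dBm
SNR = P_sig − N = −53.4 − (−94.06) = 40.66 dB → 40.7 dB

40.7 dB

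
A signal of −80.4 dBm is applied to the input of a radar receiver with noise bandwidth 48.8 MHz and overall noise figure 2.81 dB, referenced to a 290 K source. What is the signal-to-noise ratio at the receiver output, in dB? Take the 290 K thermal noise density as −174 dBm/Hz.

Noise floor: N = −174 + 10 log₁₀(B) + NF
10 log₁₀(4.88×10⁷) = 76.88 dB
N = −174 + 76.88 + 2.81 = −94.31 dBm
SNR = P_sig − N = −80.4 − (−94.31) = 13.91 dB → 13.9 dB

13.9 dB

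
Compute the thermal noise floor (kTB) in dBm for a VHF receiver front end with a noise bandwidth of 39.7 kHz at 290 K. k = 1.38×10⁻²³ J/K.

P_n = kTB = 1.38×10⁻²³ × 290 × 3.97×10⁴ = 1.59×10⁻¹⁶ W
In dBm: 10 log₁₀(1.59×10⁻¹⁶ / 10⁻³) = −128.0 dBm

−128.0 dBm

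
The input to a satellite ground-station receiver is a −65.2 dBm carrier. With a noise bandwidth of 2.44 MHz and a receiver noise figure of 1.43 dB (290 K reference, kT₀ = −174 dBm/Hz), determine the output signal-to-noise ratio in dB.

Noise floor: N = −174 + 10 log₁₀(B) + NF
10 log₁₀(2.44×10⁶) = 63.87 dB
N = −174 + 63.87 + 1.43 = −108.70 dBm
SNR = P_sig − N = −65.2 − (−108.70) = 43.50 dB → 43.5 dB

43.5 dB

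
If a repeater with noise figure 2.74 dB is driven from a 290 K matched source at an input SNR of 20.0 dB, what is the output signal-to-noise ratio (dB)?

By definition F = SNR_in/SNR_out, so in dB: SNR_out = SNR_in − NF
SNR_out = 20.0 − 2.74 = 17.26 dB

17.26 dB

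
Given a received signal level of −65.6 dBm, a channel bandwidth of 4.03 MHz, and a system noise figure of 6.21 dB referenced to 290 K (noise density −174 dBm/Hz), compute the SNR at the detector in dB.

36.1 dB

Noise floor: N = −174 + 10 log₁₀(B) + NF
10 log₁₀(4.03×10⁶) = 66.05 dB
N = −174 + 66.05 + 6.21 = −101.74 dBm
SNR = P_sig − N = −65.6 − (−101.74) = 36.14 dB → 36.1 dB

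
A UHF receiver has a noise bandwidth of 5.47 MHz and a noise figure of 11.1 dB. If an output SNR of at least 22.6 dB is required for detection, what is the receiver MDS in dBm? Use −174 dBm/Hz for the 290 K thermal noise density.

Sensitivity = −174 + 10 log₁₀(B) + NF + SNR_min
= −174 + 67.38 + 11.1 + 22.6
= −72.92 dBm → −72.9 dBm

−72.9 dBm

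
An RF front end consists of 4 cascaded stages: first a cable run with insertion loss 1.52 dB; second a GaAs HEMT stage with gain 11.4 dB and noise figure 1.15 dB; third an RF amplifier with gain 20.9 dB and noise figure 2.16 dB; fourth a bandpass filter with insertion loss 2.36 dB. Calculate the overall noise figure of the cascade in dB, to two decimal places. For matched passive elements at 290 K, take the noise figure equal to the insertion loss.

Convert to linear (a loss of L dB is a gain of −L dB): F_i = 10^(NF_i/10), G_i = 10^(G_i,dB/10)
  Stage 1: F_1 = 10^(1.52/10) = 1.419, G_1 = 10^(−1.52/10) = 0.7047
  Stage 2: F_2 = 10^(1.15/10) = 1.303, G_2 = 10^(11.4/10) = 13.80
  Stage 3: F_3 = 10^(2.16/10) = 1.644, G_3 = 10^(20.9/10) = 123.0
  Stage 4: F_4 = 10^(2.36/10) = 1.722, G_4 = 10^(−2.36/10) = 0.5808
Friis cascade:
  F = 1.419 + (1.303 − 1)/0.7047 + (1.644 − 1)/9.727 + (1.722 − 1)/1197 = 1.916
NF = 10 log₁₀(1.916) = 2.82 dB

2.82 dB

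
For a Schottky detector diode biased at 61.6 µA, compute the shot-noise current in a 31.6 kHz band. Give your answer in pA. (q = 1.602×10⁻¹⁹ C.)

790 pA

I_n = √(2qI·B)
2qI·B = 2 × 1.602×10⁻¹⁹ × 6.16×10⁻⁵ × 3.16×10⁴ = 6.24×10⁻¹⁹ A²
I_n = √(6.24×10⁻¹⁹) = 7.90×10⁻¹⁰ A = 790 pA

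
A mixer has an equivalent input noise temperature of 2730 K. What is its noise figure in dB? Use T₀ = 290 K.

F = 1 + T_e/T₀ = 1 + 2730/290 = 10.4138
NF = 10 log₁₀(10.4138) = 10.18 dB

10.18 dB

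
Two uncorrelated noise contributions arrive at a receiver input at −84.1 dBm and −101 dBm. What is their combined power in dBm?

Convert to linear, add, convert back:
P₁ = 3.89×10⁻¹² W, P₂ = 7.94×10⁻¹⁴ W
P_tot = 3.97×10⁻¹² W → 10 log₁₀(P_tot / 10⁻³) = −84.0 dBm

−84.0 dBm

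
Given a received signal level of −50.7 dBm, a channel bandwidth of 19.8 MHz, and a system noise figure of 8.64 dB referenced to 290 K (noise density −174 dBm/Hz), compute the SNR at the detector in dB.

41.7 dB

Noise floor: N = −174 + 10 log₁₀(B) + NF
10 log₁₀(1.98×10⁷) = 72.97 dB
N = −174 + 72.97 + 8.64 = −92.39 dBm
SNR = P_sig − N = −50.7 − (−92.39) = 41.69 dB → 41.7 dB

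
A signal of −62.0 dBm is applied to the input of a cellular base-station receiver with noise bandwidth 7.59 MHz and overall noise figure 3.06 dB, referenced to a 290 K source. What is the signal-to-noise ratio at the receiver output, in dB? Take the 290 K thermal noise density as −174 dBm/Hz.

Noise floor: N = −174 + 10 log₁₀(B) + NF
10 log₁₀(7.59×10⁶) = 68.8 dB
N = −174 + 68.8 + 3.06 = −102.14 dBm
SNR = P_sig − N = −62.0 − (−102.14) = 40.14 dB → 40.1 dB

40.1 dB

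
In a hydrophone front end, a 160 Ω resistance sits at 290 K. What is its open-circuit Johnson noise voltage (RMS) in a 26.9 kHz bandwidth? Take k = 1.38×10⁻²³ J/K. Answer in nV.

V_n = √(4kTRB)
4kTRB = 4 × 1.38×10⁻²³ × 290 × 1.60×10² × 2.69×10⁴ = 6.89×10⁻¹⁴ V²
V_n = √(6.89×10⁻¹⁴) = 2.62×10⁻⁷ V = 262 nV

262 nV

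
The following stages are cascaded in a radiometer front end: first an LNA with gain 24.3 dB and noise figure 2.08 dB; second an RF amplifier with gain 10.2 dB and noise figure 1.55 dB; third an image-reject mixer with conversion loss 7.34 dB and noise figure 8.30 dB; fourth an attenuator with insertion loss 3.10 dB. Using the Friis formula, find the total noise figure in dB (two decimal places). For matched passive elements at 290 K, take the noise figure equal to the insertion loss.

2.10 dB

Convert to linear (a loss of L dB is a gain of −L dB): F_i = 10^(NF_i/10), G_i = 10^(G_i,dB/10)
  Stage 1: F_1 = 10^(2.08/10) = 1.614, G_1 = 10^(24.3/10) = 269.2
  Stage 2: F_2 = 10^(1.55/10) = 1.429, G_2 = 10^(10.2/10) = 10.47
  Stage 3: F_3 = 10^(8.30/10) = 6.761, G_3 = 10^(−7.34/10) = 0.1845
  Stage 4: F_4 = 10^(3.10/10) = 2.042, G_4 = 10^(−3.10/10) = 0.4898
Friis cascade:
  F = 1.614 + (1.429 − 1)/269.2 + (6.761 − 1)/2818 + (2.042 − 1)/520.0 = 1.620
NF = 10 log₁₀(1.620) = 2.10 dB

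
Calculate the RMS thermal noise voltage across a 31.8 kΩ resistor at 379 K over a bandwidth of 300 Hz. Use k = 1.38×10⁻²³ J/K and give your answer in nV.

447 nV

V_n = √(4kTRB)
4kTRB = 4 × 1.38×10⁻²³ × 379 × 3.18×10⁴ × 3.00×10² = 2.00×10⁻¹³ V²
V_n = √(2.00×10⁻¹³) = 4.47×10⁻⁷ V = 447 nV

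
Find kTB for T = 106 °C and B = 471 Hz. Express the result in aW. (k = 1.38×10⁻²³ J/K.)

2.46 aW

T = 106 °C + 273.15 = 379.15 K
P_n = kTB = 1.38×10⁻²³ × 379.15 × 4.71×10² = 2.46×10⁻¹⁸ W = 2.46 aW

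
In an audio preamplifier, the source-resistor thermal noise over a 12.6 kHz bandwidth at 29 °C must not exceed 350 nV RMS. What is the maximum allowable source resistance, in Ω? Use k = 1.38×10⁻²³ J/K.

T = 29 °C + 273.15 = 302.15 K
Johnson–Nyquist: V_n = √(4kTRB) ⇒ R = V_n² / (4kTB)
4kTB = 4 × 1.38×10⁻²³ × 302.15 × 1.26×10⁴ = 2.10×10⁻¹⁶
R = (3.50×10⁻⁷)² / 2.10×10⁻¹⁶ = 5.83×10² Ω = 583 Ω

583 Ω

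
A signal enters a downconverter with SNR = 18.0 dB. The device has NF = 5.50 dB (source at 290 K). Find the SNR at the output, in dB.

12.50 dB

By definition F = SNR_in/SNR_out, so in dB: SNR_out = SNR_in − NF
SNR_out = 18.0 − 5.50 = 12.50 dB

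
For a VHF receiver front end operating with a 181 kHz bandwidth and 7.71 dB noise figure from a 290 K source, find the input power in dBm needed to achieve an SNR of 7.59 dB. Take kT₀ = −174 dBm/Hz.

Sensitivity = −174 + 10 log₁₀(B) + NF + SNR_min
= −174 + 52.58 + 7.71 + 7.59
= −106.12 dBm → −106.1 dBm

−106.1 dBm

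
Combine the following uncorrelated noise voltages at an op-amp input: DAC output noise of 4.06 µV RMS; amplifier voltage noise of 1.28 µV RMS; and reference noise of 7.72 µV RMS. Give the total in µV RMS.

8.82 µV

Uncorrelated sources add in power (mean-square): V_tot = √(ΣV_i²)
V_tot = √[(4.06×10⁻⁶)² + (1.28×10⁻⁶)² + (7.72×10⁻⁶)²] = 8.82×10⁻⁶ V = 8.82 µV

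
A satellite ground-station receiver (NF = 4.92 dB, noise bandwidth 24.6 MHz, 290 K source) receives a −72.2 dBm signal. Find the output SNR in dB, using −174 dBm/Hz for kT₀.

Noise floor: N = −174 + 10 log₁₀(B) + NF
10 log₁₀(2.46×10⁷) = 73.91 dB
N = −174 + 73.91 + 4.92 = −95.17 dBm
SNR = P_sig − N = −72.2 − (−95.17) = 22.97 dB → 23.0 dB

23.0 dB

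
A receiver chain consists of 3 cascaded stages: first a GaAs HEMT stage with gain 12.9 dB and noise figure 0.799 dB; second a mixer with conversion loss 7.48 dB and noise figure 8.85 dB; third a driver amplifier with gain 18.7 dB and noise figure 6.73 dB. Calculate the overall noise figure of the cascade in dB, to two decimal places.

4.17 dB

Convert to linear (a loss of L dB is a gain of −L dB): F_i = 10^(NF_i/10), G_i = 10^(G_i,dB/10)
  Stage 1: F_1 = 10^(0.799/10) = 1.202, G_1 = 10^(12.9/10) = 19.50
  Stage 2: F_2 = 10^(8.85/10) = 7.674, G_2 = 10^(−7.48/10) = 0.1786
  Stage 3: F_3 = 10^(6.73/10) = 4.710, G_3 = 10^(18.7/10) = 74.13
Friis cascade:
  F = 1.202 + (7.674 − 1)/19.50 + (4.710 − 1)/3.483 = 2.609
NF = 10 log₁₀(2.609) = 4.17 dB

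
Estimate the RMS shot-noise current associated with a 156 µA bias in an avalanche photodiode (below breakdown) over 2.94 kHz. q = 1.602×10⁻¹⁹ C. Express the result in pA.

I_n = √(2qI·B)
2qI·B = 2 × 1.602×10⁻¹⁹ × 1.56×10⁻⁴ × 2.94×10³ = 1.47×10⁻¹⁹ A²
I_n = √(1.47×10⁻¹⁹) = 3.83×10⁻¹⁰ A = 383 pA

383 pA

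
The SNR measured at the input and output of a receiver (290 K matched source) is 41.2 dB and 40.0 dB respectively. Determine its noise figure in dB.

NF (dB) = SNR_in(dB) − SNR_out(dB) when the source is at T₀
NF = 41.2 − 40.0 = 1.2 dB

1.2 dB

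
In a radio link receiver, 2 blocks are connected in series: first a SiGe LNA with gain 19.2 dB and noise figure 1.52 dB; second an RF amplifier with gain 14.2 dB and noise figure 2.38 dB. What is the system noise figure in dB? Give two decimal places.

Convert to linear (a loss of L dB is a gain of −L dB): F_i = 10^(NF_i/10), G_i = 10^(G_i,dB/10)
  Stage 1: F_1 = 10^(1.52/10) = 1.419, G_1 = 10^(19.2/10) = 83.18
  Stage 2: F_2 = 10^(2.38/10) = 1.730, G_2 = 10^(14.2/10) = 26.30
Friis cascade:
  F = 1.419 + (1.730 − 1)/83.18 = 1.428
NF = 10 log₁₀(1.428) = 1.55 dB

1.55 dB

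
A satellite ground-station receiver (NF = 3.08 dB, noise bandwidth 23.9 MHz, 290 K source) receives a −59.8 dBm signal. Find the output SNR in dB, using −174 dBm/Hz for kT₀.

Noise floor: N = −174 + 10 log₁₀(B) + NF
10 log₁₀(2.39×10⁷) = 73.78 dB
N = −174 + 73.78 + 3.08 = −97.14 dBm
SNR = P_sig − N = −59.8 − (−97.14) = 37.34 dB → 37.3 dB

37.3 dB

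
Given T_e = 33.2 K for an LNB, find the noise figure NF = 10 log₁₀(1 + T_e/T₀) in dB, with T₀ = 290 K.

0.471 dB

F = 1 + T_e/T₀ = 1 + 33.2/290 = 1.11448
NF = 10 log₁₀(1.11448) = 0.471 dB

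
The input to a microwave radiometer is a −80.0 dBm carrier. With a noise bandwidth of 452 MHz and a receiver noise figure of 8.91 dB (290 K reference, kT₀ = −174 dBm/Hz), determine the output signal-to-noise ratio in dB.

Noise floor: N = −174 + 10 log₁₀(B) + NF
10 log₁₀(4.52×10⁸) = 86.55 dB
N = −174 + 86.55 + 8.91 = −78.54 dBm
SNR = P_sig − N = −80.0 − (−78.54) = −1.46 dB → −1.5 dB

−1.5 dB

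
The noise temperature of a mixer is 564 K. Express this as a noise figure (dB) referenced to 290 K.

4.69 dB

F = 1 + T_e/T₀ = 1 + 564/290 = 2.94483
NF = 10 log₁₀(2.94483) = 4.69 dB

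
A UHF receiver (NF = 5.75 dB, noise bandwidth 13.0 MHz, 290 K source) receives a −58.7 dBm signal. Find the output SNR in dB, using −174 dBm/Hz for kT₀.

38.4 dB

Noise floor: N = −174 + 10 log₁₀(B) + NF
10 log₁₀(1.30×10⁷) = 71.14 dB
N = −174 + 71.14 + 5.75 = −97.11 dBm
SNR = P_sig − N = −58.7 − (−97.11) = 38.41 dB → 38.4 dB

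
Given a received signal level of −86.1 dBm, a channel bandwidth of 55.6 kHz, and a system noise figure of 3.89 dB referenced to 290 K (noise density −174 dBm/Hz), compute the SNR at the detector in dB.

Noise floor: N = −174 + 10 log₁₀(B) + NF
10 log₁₀(5.56×10⁴) = 47.45 dB
N = −174 + 47.45 + 3.89 = −122.66 dBm
SNR = P_sig − N = −86.1 − (−122.66) = 36.56 dB → 36.6 dB

36.6 dB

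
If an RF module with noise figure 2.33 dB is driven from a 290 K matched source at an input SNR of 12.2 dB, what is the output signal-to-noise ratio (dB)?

By definition F = SNR_in/SNR_out, so in dB: SNR_out = SNR_in − NF
SNR_out = 12.2 − 2.33 = 9.87 dB

9.87 dB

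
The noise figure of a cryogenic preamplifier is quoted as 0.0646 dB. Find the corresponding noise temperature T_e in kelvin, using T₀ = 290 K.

F = 10^(0.0646/10) = 1.01499
T_e = (F − 1)·T₀ = (1.01499 − 1) × 290 = 4.35 K

4.35 K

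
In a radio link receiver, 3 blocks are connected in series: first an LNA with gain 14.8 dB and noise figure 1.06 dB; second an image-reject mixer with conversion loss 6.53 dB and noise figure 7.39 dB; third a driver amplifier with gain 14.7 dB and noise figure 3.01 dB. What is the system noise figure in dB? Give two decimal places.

1.97 dB

Convert to linear (a loss of L dB is a gain of −L dB): F_i = 10^(NF_i/10), G_i = 10^(G_i,dB/10)
  Stage 1: F_1 = 10^(1.06/10) = 1.276, G_1 = 10^(14.8/10) = 30.20
  Stage 2: F_2 = 10^(7.39/10) = 5.483, G_2 = 10^(−6.53/10) = 0.2223
  Stage 3: F_3 = 10^(3.01/10) = 2.000, G_3 = 10^(14.7/10) = 29.51
Friis cascade:
  F = 1.276 + (5.483 − 1)/30.20 + (2.000 − 1)/6.714 = 1.574
NF = 10 log₁₀(1.574) = 1.97 dB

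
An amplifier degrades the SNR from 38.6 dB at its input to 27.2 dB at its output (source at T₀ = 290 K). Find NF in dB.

NF (dB) = SNR_in(dB) − SNR_out(dB) when the source is at T₀
NF = 38.6 − 27.2 = 11.4 dB

11.4 dB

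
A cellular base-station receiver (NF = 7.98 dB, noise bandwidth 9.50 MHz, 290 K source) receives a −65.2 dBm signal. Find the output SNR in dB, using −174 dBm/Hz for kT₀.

31.0 dB

Noise floor: N = −174 + 10 log₁₀(B) + NF
10 log₁₀(9.50×10⁶) = 69.78 dB
N = −174 + 69.78 + 7.98 = −96.24 dBm
SNR = P_sig − N = −65.2 − (−96.24) = 31.04 dB → 31.0 dB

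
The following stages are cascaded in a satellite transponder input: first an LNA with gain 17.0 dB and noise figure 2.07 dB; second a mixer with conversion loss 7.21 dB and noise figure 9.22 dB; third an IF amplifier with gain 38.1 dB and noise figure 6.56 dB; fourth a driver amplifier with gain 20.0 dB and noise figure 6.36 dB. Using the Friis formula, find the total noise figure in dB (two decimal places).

Convert to linear (a loss of L dB is a gain of −L dB): F_i = 10^(NF_i/10), G_i = 10^(G_i,dB/10)
  Stage 1: F_1 = 10^(2.07/10) = 1.611, G_1 = 10^(17.0/10) = 50.12
  Stage 2: F_2 = 10^(9.22/10) = 8.356, G_2 = 10^(−7.21/10) = 0.1901
  Stage 3: F_3 = 10^(6.56/10) = 4.529, G_3 = 10^(38.1/10) = 6457
  Stage 4: F_4 = 10^(6.36/10) = 4.325, G_4 = 10^(20.0/10) = 100.0
Friis cascade:
  F = 1.611 + (8.356 − 1)/50.12 + (4.529 − 1)/9.528 + (4.325 − 1)/6.152×10⁴ = 2.128
NF = 10 log₁₀(2.128) = 3.28 dB

3.28 dB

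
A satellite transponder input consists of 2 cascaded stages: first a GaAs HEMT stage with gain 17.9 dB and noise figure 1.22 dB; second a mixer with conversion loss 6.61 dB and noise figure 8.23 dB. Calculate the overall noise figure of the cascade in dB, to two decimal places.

Convert to linear (a loss of L dB is a gain of −L dB): F_i = 10^(NF_i/10), G_i = 10^(G_i,dB/10)
  Stage 1: F_1 = 10^(1.22/10) = 1.324, G_1 = 10^(17.9/10) = 61.66
  Stage 2: F_2 = 10^(8.23/10) = 6.653, G_2 = 10^(−6.61/10) = 0.2183
Friis cascade:
  F = 1.324 + (6.653 − 1)/61.66 = 1.416
NF = 10 log₁₀(1.416) = 1.51 dB

1.51 dB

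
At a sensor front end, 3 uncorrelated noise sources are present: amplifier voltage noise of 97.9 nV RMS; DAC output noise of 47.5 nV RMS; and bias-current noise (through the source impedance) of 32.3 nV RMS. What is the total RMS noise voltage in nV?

114 nV

Uncorrelated sources add in power (mean-square): V_tot = √(ΣV_i²)
V_tot = √[(9.79×10⁻⁸)² + (4.75×10⁻⁸)² + (3.23×10⁻⁸)²] = 1.14×10⁻⁷ V = 114 nV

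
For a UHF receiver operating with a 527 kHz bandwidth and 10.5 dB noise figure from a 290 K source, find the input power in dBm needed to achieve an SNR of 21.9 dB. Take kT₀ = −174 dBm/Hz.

−84.4 dBm

Sensitivity = −174 + 10 log₁₀(B) + NF + SNR_min
= −174 + 57.22 + 10.5 + 21.9
= −84.38 dBm → −84.4 dBm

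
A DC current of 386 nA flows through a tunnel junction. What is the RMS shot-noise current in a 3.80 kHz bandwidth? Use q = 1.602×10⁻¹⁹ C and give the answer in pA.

21.7 pA

I_n = √(2qI·B)
2qI·B = 2 × 1.602×10⁻¹⁹ × 3.86×10⁻⁷ × 3.80×10³ = 4.70×10⁻²² A²
I_n = √(4.70×10⁻²²) = 2.17×10⁻¹¹ A = 21.7 pA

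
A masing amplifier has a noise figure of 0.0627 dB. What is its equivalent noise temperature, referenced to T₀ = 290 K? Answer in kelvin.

4.22 K

F = 10^(0.0627/10) = 1.01454
T_e = (F − 1)·T₀ = (1.01454 − 1) × 290 = 4.22 K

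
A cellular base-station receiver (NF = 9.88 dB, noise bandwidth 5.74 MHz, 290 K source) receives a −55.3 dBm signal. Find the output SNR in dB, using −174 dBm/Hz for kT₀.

41.2 dB

Noise floor: N = −174 + 10 log₁₀(B) + NF
10 log₁₀(5.74×10⁶) = 67.59 dB
N = −174 + 67.59 + 9.88 = −96.53 dBm
SNR = P_sig − N = −55.3 − (−96.53) = 41.23 dB → 41.2 dB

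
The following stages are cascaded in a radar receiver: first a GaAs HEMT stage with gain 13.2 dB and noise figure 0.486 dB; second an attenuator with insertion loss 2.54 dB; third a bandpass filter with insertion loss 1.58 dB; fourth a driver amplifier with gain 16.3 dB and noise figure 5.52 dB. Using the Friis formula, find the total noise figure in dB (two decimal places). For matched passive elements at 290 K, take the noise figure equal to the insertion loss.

1.79 dB

Convert to linear (a loss of L dB is a gain of −L dB): F_i = 10^(NF_i/10), G_i = 10^(G_i,dB/10)
  Stage 1: F_1 = 10^(0.486/10) = 1.118, G_1 = 10^(13.2/10) = 20.89
  Stage 2: F_2 = 10^(2.54/10) = 1.795, G_2 = 10^(−2.54/10) = 0.5572
  Stage 3: F_3 = 10^(1.58/10) = 1.439, G_3 = 10^(−1.58/10) = 0.6950
  Stage 4: F_4 = 10^(5.52/10) = 3.565, G_4 = 10^(16.3/10) = 42.66
Friis cascade:
  F = 1.118 + (1.795 − 1)/20.89 + (1.439 − 1)/11.64 + (3.565 − 1)/8.091 = 1.511
NF = 10 log₁₀(1.511) = 1.79 dB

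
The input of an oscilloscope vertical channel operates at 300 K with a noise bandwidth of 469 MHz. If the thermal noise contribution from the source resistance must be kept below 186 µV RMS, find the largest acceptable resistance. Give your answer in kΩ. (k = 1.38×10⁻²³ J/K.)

4.45 kΩ

Johnson–Nyquist: V_n = √(4kTRB) ⇒ R = V_n² / (4kTB)
4kTB = 4 × 1.38×10⁻²³ × 300 × 4.69×10⁸ = 7.77×10⁻¹²
R = (1.86×10⁻⁴)² / 7.77×10⁻¹² = 4.45×10³ Ω = 4.45 kΩ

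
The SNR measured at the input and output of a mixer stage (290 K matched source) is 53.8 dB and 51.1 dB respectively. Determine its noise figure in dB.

NF (dB) = SNR_in(dB) − SNR_out(dB) when the source is at T₀
NF = 53.8 − 51.1 = 2.7 dB

2.7 dB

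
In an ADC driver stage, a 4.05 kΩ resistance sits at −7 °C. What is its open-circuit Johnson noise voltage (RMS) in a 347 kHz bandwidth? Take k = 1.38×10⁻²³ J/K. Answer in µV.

T = −7 °C + 273.15 = 266.15 K
V_n = √(4kTRB)
4kTRB = 4 × 1.38×10⁻²³ × 266.15 × 4.05×10³ × 3.47×10⁵ = 2.06×10⁻¹¹ V²
V_n = √(2.06×10⁻¹¹) = 4.54×10⁻⁶ V = 4.54 µV

4.54 µV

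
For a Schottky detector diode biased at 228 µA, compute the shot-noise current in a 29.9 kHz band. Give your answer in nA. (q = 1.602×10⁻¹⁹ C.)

1.48 nA

I_n = √(2qI·B)
2qI·B = 2 × 1.602×10⁻¹⁹ × 2.28×10⁻⁴ × 2.99×10⁴ = 2.18×10⁻¹⁸ A²
I_n = √(2.18×10⁻¹⁸) = 1.48×10⁻⁹ A = 1.48 nA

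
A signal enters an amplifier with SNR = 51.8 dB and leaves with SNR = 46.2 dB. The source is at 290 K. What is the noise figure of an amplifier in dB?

NF (dB) = SNR_in(dB) − SNR_out(dB) when the source is at T₀
NF = 51.8 − 46.2 = 5.6 dB

5.6 dB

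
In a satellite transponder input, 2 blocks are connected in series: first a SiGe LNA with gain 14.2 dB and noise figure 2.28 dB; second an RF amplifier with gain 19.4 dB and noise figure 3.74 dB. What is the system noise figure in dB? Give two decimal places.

2.41 dB

Convert to linear (a loss of L dB is a gain of −L dB): F_i = 10^(NF_i/10), G_i = 10^(G_i,dB/10)
  Stage 1: F_1 = 10^(2.28/10) = 1.690, G_1 = 10^(14.2/10) = 26.30
  Stage 2: F_2 = 10^(3.74/10) = 2.366, G_2 = 10^(19.4/10) = 87.10
Friis cascade:
  F = 1.690 + (2.366 − 1)/26.30 = 1.742
NF = 10 log₁₀(1.742) = 2.41 dB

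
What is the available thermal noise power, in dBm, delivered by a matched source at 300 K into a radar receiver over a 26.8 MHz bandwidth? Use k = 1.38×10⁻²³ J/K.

P_n = kTB = 1.38×10⁻²³ × 300 × 2.68×10⁷ = 1.11×10⁻¹³ W
In dBm: 10 log₁₀(1.11×10⁻¹³ / 10⁻³) = −99.5 dBm

−99.5 dBm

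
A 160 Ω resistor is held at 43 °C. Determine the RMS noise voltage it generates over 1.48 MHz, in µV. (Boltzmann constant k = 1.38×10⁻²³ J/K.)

T = 43 °C + 273.15 = 316.15 K
V_n = √(4kTRB)
4kTRB = 4 × 1.38×10⁻²³ × 316.15 × 1.60×10² × 1.48×10⁶ = 4.13×10⁻¹² V²
V_n = √(4.13×10⁻¹²) = 2.03×10⁻⁶ V = 2.03 µV

2.03 µV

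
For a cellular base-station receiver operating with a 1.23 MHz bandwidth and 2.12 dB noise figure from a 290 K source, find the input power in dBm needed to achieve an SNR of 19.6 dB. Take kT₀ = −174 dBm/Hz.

−91.4 dBm

Sensitivity = −174 + 10 log₁₀(B) + NF + SNR_min
= −174 + 60.9 + 2.12 + 19.6
= −91.38 dBm → −91.4 dBm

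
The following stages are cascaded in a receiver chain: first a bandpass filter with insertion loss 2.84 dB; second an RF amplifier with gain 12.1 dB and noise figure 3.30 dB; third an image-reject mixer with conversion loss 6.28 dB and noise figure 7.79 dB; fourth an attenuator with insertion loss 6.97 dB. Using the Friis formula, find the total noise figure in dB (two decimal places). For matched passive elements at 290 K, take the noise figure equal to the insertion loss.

8.27 dB

Convert to linear (a loss of L dB is a gain of −L dB): F_i = 10^(NF_i/10), G_i = 10^(G_i,dB/10)
  Stage 1: F_1 = 10^(2.84/10) = 1.923, G_1 = 10^(−2.84/10) = 0.5200
  Stage 2: F_2 = 10^(3.30/10) = 2.138, G_2 = 10^(12.1/10) = 16.22
  Stage 3: F_3 = 10^(7.79/10) = 6.012, G_3 = 10^(−6.28/10) = 0.2355
  Stage 4: F_4 = 10^(6.97/10) = 4.977, G_4 = 10^(−6.97/10) = 0.2009
Friis cascade:
  F = 1.923 + (2.138 − 1)/0.5200 + (6.012 − 1)/8.433 + (4.977 − 1)/1.986 = 6.708
NF = 10 log₁₀(6.708) = 8.27 dB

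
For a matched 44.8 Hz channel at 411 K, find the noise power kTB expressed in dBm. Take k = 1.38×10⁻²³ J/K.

P_n = kTB = 1.38×10⁻²³ × 411 × 4.48×10¹ = 2.54×10⁻¹⁹ W
In dBm: 10 log₁₀(2.54×10⁻¹⁹ / 10⁻³) = −156.0 dBm

−156.0 dBm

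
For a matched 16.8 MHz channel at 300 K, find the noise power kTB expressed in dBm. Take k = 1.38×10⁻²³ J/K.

P_n = kTB = 1.38×10⁻²³ × 300 × 1.68×10⁷ = 6.96×10⁻¹⁴ W
In dBm: 10 log₁₀(6.96×10⁻¹⁴ / 10⁻³) = −101.6 dBm

−101.6 dBm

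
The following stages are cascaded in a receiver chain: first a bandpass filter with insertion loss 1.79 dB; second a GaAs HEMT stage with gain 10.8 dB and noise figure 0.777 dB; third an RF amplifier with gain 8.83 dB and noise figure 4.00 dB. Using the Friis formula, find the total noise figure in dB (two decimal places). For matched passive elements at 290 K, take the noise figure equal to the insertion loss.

Convert to linear (a loss of L dB is a gain of −L dB): F_i = 10^(NF_i/10), G_i = 10^(G_i,dB/10)
  Stage 1: F_1 = 10^(1.79/10) = 1.510, G_1 = 10^(−1.79/10) = 0.6622
  Stage 2: F_2 = 10^(0.777/10) = 1.196, G_2 = 10^(10.8/10) = 12.02
  Stage 3: F_3 = 10^(4.00/10) = 2.512, G_3 = 10^(8.83/10) = 7.638
Friis cascade:
  F = 1.510 + (1.196 − 1)/0.6622 + (2.512 − 1)/7.962 = 1.996
NF = 10 log₁₀(1.996) = 3.00 dB

3.00 dB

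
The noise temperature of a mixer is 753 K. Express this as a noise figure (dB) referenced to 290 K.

F = 1 + T_e/T₀ = 1 + 753/290 = 3.59655
NF = 10 log₁₀(3.59655) = 5.56 dB

5.56 dB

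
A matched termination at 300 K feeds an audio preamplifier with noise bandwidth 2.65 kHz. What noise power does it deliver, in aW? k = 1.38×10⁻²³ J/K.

P_n = kTB = 1.38×10⁻²³ × 300 × 2.65×10³ = 1.10×10⁻¹⁷ W = 11.0 aW

11.0 aW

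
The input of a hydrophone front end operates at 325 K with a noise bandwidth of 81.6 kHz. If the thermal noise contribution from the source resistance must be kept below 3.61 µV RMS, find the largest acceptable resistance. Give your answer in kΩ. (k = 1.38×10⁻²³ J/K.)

Johnson–Nyquist: V_n = √(4kTRB) ⇒ R = V_n² / (4kTB)
4kTB = 4 × 1.38×10⁻²³ × 325 × 8.16×10⁴ = 1.46×10⁻¹⁵
R = (3.61×10⁻⁶)² / 1.46×10⁻¹⁵ = 8.90×10³ Ω = 8.90 kΩ

8.90 kΩ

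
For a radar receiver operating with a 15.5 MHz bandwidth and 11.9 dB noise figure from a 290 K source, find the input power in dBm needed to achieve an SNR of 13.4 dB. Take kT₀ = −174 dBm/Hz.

Sensitivity = −174 + 10 log₁₀(B) + NF + SNR_min
= −174 + 71.9 + 11.9 + 13.4
= −76.8 dBm → −76.8 dBm

−76.8 dBm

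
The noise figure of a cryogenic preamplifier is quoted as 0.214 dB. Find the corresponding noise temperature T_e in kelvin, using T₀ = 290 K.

F = 10^(0.214/10) = 1.05051
T_e = (F − 1)·T₀ = (1.05051 − 1) × 290 = 14.6 K

14.6 K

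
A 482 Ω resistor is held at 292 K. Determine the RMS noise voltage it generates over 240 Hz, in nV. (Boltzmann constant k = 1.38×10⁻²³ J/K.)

V_n = √(4kTRB)
4kTRB = 4 × 1.38×10⁻²³ × 292 × 4.82×10² × 2.40×10² = 1.86×10⁻¹⁵ V²
V_n = √(1.86×10⁻¹⁵) = 4.32×10⁻⁸ V = 43.2 nV

43.2 nV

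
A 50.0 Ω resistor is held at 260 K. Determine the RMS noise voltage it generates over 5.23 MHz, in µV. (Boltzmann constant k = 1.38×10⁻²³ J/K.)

V_n = √(4kTRB)
4kTRB = 4 × 1.38×10⁻²³ × 260 × 5.00×10¹ × 5.23×10⁶ = 3.75×10⁻¹² V²
V_n = √(3.75×10⁻¹²) = 1.94×10⁻⁶ V = 1.94 µV

1.94 µV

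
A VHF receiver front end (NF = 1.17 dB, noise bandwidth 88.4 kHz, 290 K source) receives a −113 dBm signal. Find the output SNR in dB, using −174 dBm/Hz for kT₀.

10.4 dB

Noise floor: N = −174 + 10 log₁₀(B) + NF
10 log₁₀(8.84×10⁴) = 49.46 dB
N = −174 + 49.46 + 1.17 = −123.37 dBm
SNR = P_sig − N = −113 − (−123.37) = 10.37 dB → 10.4 dB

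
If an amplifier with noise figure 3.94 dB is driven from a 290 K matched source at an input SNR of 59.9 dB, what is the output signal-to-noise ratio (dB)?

55.96 dB

By definition F = SNR_in/SNR_out, so in dB: SNR_out = SNR_in − NF
SNR_out = 59.9 − 3.94 = 55.96 dB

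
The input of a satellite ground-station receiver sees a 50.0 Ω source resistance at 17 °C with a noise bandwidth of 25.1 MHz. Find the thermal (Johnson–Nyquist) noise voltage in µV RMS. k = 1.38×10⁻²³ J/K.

T = 17 °C + 273.15 = 290.15 K
V_n = √(4kTRB)
4kTRB = 4 × 1.38×10⁻²³ × 290.15 × 5.00×10¹ × 2.51×10⁷ = 2.01×10⁻¹¹ V²
V_n = √(2.01×10⁻¹¹) = 4.48×10⁻⁶ V = 4.48 µV

4.48 µV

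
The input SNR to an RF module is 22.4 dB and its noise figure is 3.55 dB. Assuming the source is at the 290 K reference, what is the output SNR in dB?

By definition F = SNR_in/SNR_out, so in dB: SNR_out = SNR_in − NF
SNR_out = 22.4 − 3.55 = 18.85 dB

18.85 dB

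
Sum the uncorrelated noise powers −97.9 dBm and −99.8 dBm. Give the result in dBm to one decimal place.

−95.7 dBm

Convert to linear, add, convert back:
P₁ = 1.62×10⁻¹³ W, P₂ = 1.05×10⁻¹³ W
P_tot = 2.67×10⁻¹³ W → 10 log₁₀(P_tot / 10⁻³) = −95.7 dBm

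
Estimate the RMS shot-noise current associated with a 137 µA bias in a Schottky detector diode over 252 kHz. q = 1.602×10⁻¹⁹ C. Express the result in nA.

I_n = √(2qI·B)
2qI·B = 2 × 1.602×10⁻¹⁹ × 1.37×10⁻⁴ × 2.52×10⁵ = 1.11×10⁻¹⁷ A²
I_n = √(1.11×10⁻¹⁷) = 3.33×10⁻⁹ A = 3.33 nA

3.33 nA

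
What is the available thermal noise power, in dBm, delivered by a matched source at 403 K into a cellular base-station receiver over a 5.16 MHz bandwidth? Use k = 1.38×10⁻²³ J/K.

P_n = kTB = 1.38×10⁻²³ × 403 × 5.16×10⁶ = 2.87×10⁻¹⁴ W
In dBm: 10 log₁₀(2.87×10⁻¹⁴ / 10⁻³) = −105.4 dBm

−105.4 dBm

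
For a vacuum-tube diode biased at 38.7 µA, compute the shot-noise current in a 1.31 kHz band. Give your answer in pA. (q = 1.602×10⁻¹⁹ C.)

I_n = √(2qI·B)
2qI·B = 2 × 1.602×10⁻¹⁹ × 3.87×10⁻⁵ × 1.31×10³ = 1.62×10⁻²⁰ A²
I_n = √(1.62×10⁻²⁰) = 1.27×10⁻¹⁰ A = 127 pA

127 pA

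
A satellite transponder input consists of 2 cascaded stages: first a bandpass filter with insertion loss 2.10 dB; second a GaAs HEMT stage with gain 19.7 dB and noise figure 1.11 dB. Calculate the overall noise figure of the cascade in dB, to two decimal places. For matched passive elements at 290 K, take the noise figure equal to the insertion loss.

3.21 dB

Convert to linear (a loss of L dB is a gain of −L dB): F_i = 10^(NF_i/10), G_i = 10^(G_i,dB/10)
  Stage 1: F_1 = 10^(2.10/10) = 1.622, G_1 = 10^(−2.10/10) = 0.6166
  Stage 2: F_2 = 10^(1.11/10) = 1.291, G_2 = 10^(19.7/10) = 93.33
Friis cascade:
  F = 1.622 + (1.291 − 1)/0.6166 = 2.094
NF = 10 log₁₀(2.094) = 3.21 dB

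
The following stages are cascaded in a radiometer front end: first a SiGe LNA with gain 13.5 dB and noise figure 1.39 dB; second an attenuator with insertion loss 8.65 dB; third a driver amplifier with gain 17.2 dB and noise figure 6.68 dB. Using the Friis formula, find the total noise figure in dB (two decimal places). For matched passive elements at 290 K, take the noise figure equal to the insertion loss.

4.56 dB

Convert to linear (a loss of L dB is a gain of −L dB): F_i = 10^(NF_i/10), G_i = 10^(G_i,dB/10)
  Stage 1: F_1 = 10^(1.39/10) = 1.377, G_1 = 10^(13.5/10) = 22.39
  Stage 2: F_2 = 10^(8.65/10) = 7.328, G_2 = 10^(−8.65/10) = 0.1365
  Stage 3: F_3 = 10^(6.68/10) = 4.656, G_3 = 10^(17.2/10) = 52.48
Friis cascade:
  F = 1.377 + (7.328 − 1)/22.39 + (4.656 − 1)/3.055 = 2.857
NF = 10 log₁₀(2.857) = 4.56 dB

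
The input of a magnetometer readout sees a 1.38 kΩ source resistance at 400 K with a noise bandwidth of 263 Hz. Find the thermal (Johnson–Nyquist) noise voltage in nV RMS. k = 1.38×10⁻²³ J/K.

89.5 nV

V_n = √(4kTRB)
4kTRB = 4 × 1.38×10⁻²³ × 400 × 1.38×10³ × 2.63×10² = 8.01×10⁻¹⁵ V²
V_n = √(8.01×10⁻¹⁵) = 8.95×10⁻⁸ V = 89.5 nV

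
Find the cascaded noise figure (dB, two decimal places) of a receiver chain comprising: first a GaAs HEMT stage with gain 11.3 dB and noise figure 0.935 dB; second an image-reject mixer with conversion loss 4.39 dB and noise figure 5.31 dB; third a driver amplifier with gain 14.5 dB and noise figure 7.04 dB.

Convert to linear (a loss of L dB is a gain of −L dB): F_i = 10^(NF_i/10), G_i = 10^(G_i,dB/10)
  Stage 1: F_1 = 10^(0.935/10) = 1.240, G_1 = 10^(11.3/10) = 13.49
  Stage 2: F_2 = 10^(5.31/10) = 3.396, G_2 = 10^(−4.39/10) = 0.3639
  Stage 3: F_3 = 10^(7.04/10) = 5.058, G_3 = 10^(14.5/10) = 28.18
Friis cascade:
  F = 1.240 + (3.396 − 1)/13.49 + (5.058 − 1)/4.909 = 2.245
NF = 10 log₁₀(2.245) = 3.51 dB

3.51 dB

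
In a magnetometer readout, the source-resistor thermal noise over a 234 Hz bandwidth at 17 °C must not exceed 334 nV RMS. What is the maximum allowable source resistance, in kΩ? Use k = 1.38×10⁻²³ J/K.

29.8 kΩ

T = 17 °C + 273.15 = 290.15 K
Johnson–Nyquist: V_n = √(4kTRB) ⇒ R = V_n² / (4kTB)
4kTB = 4 × 1.38×10⁻²³ × 290.15 × 2.34×10² = 3.75×10⁻¹⁸
R = (3.34×10⁻⁷)² / 3.75×10⁻¹⁸ = 2.98×10⁴ Ω = 29.8 kΩ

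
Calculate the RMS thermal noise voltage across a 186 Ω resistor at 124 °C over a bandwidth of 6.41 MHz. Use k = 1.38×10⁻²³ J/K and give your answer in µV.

T = 124 °C + 273.15 = 397.15 K
V_n = √(4kTRB)
4kTRB = 4 × 1.38×10⁻²³ × 397.15 × 1.86×10² × 6.41×10⁶ = 2.61×10⁻¹¹ V²
V_n = √(2.61×10⁻¹¹) = 5.11×10⁻⁶ V = 5.11 µV

5.11 µV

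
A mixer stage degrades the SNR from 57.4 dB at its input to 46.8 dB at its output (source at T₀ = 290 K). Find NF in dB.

10.6 dB

NF (dB) = SNR_in(dB) − SNR_out(dB) when the source is at T₀
NF = 57.4 − 46.8 = 10.6 dB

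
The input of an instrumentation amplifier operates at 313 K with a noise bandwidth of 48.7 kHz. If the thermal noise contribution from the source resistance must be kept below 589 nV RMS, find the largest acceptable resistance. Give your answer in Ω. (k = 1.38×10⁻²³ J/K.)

Johnson–Nyquist: V_n = √(4kTRB) ⇒ R = V_n² / (4kTB)
4kTB = 4 × 1.38×10⁻²³ × 313 × 4.87×10⁴ = 8.41×10⁻¹⁶
R = (5.89×10⁻⁷)² / 8.41×10⁻¹⁶ = 4.12×10² Ω = 412 Ω

412 Ω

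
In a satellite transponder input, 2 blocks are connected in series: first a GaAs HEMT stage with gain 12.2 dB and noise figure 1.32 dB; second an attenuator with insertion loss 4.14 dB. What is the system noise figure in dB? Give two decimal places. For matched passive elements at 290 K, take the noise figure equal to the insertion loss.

Convert to linear (a loss of L dB is a gain of −L dB): F_i = 10^(NF_i/10), G_i = 10^(G_i,dB/10)
  Stage 1: F_1 = 10^(1.32/10) = 1.355, G_1 = 10^(12.2/10) = 16.60
  Stage 2: F_2 = 10^(4.14/10) = 2.594, G_2 = 10^(−4.14/10) = 0.3855
Friis cascade:
  F = 1.355 + (2.594 − 1)/16.60 = 1.451
NF = 10 log₁₀(1.451) = 1.62 dB

1.62 dB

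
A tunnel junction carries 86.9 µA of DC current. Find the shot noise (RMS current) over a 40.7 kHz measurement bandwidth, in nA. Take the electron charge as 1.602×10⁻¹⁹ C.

1.06 nA

I_n = √(2qI·B)
2qI·B = 2 × 1.602×10⁻¹⁹ × 8.69×10⁻⁵ × 4.07×10⁴ = 1.13×10⁻¹⁸ A²
I_n = √(1.13×10⁻¹⁸) = 1.06×10⁻⁹ A = 1.06 nA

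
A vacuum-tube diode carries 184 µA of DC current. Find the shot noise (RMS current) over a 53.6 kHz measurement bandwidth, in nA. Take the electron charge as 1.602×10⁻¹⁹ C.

1.78 nA

I_n = √(2qI·B)
2qI·B = 2 × 1.602×10⁻¹⁹ × 1.84×10⁻⁴ × 5.36×10⁴ = 3.16×10⁻¹⁸ A²
I_n = √(3.16×10⁻¹⁸) = 1.78×10⁻⁹ A = 1.78 nA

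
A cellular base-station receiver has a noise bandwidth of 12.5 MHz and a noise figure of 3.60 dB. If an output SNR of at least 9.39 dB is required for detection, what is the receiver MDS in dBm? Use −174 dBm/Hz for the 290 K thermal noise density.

−90.0 dBm

Sensitivity = −174 + 10 log₁₀(B) + NF + SNR_min
= −174 + 70.97 + 3.60 + 9.39
= −90.04 dBm → −90.0 dBm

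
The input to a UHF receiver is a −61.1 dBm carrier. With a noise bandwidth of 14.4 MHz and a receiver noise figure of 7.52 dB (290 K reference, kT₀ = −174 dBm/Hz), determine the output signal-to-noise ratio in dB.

Noise floor: N = −174 + 10 log₁₀(B) + NF
10 log₁₀(1.44×10⁷) = 71.58 dB
N = −174 + 71.58 + 7.52 = −94.90 dBm
SNR = P_sig − N = −61.1 − (−94.90) = 33.80 dB → 33.8 dB

33.8 dB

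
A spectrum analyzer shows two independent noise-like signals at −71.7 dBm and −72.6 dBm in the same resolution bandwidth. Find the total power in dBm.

−69.1 dBm

Convert to linear, add, convert back:
P₁ = 6.76×10⁻¹¹ W, P₂ = 5.50×10⁻¹¹ W
P_tot = 1.23×10⁻¹⁰ W → 10 log₁₀(P_tot / 10⁻³) = −69.1 dBm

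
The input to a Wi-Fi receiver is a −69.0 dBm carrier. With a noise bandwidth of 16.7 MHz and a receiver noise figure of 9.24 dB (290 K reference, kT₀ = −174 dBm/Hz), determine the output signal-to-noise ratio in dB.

Noise floor: N = −174 + 10 log₁₀(B) + NF
10 log₁₀(1.67×10⁷) = 72.23 dB
N = −174 + 72.23 + 9.24 = −92.53 dBm
SNR = P_sig − N = −69.0 − (−92.53) = 23.53 dB → 23.5 dB

23.5 dB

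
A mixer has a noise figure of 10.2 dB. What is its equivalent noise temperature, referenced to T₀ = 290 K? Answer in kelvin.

F = 10^(10.2/10) = 10.4713
T_e = (F − 1)·T₀ = (10.4713 − 1) × 290 = 2747 K

2747 K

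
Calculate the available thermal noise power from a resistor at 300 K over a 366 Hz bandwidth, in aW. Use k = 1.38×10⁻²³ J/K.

P_n = kTB = 1.38×10⁻²³ × 300 × 3.66×10² = 1.52×10⁻¹⁸ W = 1.52 aW

1.52 aW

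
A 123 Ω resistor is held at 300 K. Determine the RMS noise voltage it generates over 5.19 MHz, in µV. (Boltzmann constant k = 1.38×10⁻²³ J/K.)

3.25 µV

V_n = √(4kTRB)
4kTRB = 4 × 1.38×10⁻²³ × 300 × 1.23×10² × 5.19×10⁶ = 1.06×10⁻¹¹ V²
V_n = √(1.06×10⁻¹¹) = 3.25×10⁻⁶ V = 3.25 µV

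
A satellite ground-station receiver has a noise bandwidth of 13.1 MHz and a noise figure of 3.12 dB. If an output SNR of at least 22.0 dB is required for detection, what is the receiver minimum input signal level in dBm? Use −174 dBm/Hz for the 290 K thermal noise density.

−77.7 dBm

Sensitivity = −174 + 10 log₁₀(B) + NF + SNR_min
= −174 + 71.17 + 3.12 + 22.0
= −77.71 dBm → −77.7 dBm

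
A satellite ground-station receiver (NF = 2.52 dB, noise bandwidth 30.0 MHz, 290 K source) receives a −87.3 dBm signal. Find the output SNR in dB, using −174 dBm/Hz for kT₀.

9.4 dB

Noise floor: N = −174 + 10 log₁₀(B) + NF
10 log₁₀(3.00×10⁷) = 74.77 dB
N = −174 + 74.77 + 2.52 = −96.71 dBm
SNR = P_sig − N = −87.3 − (−96.71) = 9.41 dB → 9.4 dB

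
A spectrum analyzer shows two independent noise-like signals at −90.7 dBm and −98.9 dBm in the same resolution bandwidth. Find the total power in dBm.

Convert to linear, add, convert back:
P₁ = 8.51×10⁻¹³ W, P₂ = 1.29×10⁻¹³ W
P_tot = 9.80×10⁻¹³ W → 10 log₁₀(P_tot / 10⁻³) = −90.1 dBm

−90.1 dBm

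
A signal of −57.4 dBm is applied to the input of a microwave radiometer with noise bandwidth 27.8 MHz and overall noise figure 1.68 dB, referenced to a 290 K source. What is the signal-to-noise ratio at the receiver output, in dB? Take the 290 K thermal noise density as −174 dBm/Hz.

Noise floor: N = −174 + 10 log₁₀(B) + NF
10 log₁₀(2.78×10⁷) = 74.44 dB
N = −174 + 74.44 + 1.68 = −97.88 dBm
SNR = P_sig − N = −57.4 − (−97.88) = 40.48 dB → 40.5 dB

40.5 dB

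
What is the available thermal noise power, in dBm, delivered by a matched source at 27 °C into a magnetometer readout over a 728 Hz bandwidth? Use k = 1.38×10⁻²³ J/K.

−145.2 dBm

T = 27 °C + 273.15 = 300.15 K
P_n = kTB = 1.38×10⁻²³ × 300.15 × 7.28×10² = 3.02×10⁻¹⁸ W
In dBm: 10 log₁₀(3.02×10⁻¹⁸ / 10⁻³) = −145.2 dBm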